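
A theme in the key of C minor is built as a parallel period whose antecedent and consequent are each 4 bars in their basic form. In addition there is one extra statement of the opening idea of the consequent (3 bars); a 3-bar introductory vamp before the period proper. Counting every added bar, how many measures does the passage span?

14 measures

Basic parallel period: 4 + 4 = 8 bars.
8 (basic form) + 3 (extra statement) + 3 (introduction) = 14.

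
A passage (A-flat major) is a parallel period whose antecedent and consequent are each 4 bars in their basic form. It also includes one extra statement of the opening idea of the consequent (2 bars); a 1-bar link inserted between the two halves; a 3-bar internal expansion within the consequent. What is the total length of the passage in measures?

14 measures

Basic parallel period: 4 + 4 = 8 bars.
8 (basic form) + 2 (extra statement) + 1 (link) + 3 (internal expansion) = 14.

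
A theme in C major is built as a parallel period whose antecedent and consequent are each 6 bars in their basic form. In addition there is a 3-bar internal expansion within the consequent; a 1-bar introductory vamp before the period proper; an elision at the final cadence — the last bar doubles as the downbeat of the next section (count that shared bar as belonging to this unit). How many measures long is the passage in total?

Basic parallel period: 6 + 6 = 12 bars.
12 (basic form) + 3 (internal expansion) + 1 (introduction) = 16.
The elision shares a bar with the next section but does not change this unit's count.

16 measures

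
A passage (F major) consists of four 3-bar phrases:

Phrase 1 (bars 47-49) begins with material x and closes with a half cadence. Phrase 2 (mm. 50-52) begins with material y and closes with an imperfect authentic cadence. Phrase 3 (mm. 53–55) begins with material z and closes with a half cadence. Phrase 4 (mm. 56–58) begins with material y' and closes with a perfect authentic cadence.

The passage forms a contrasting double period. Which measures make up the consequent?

In a double period the first pair of phrases (ending imperfect authentic cadence) is the large antecedent and the second pair (ending perfect authentic cadence) is the large consequent; the consequent is measures 53–58.

measures 53–58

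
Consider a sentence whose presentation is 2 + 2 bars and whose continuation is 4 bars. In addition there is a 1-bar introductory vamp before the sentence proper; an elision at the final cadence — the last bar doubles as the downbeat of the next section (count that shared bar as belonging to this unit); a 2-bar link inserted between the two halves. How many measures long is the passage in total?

Basic sentence: 2 + 2 + 4 = 8 bars.
8 (basic form) + 1 (introduction) + 2 (link) = 11.
The elision shares a bar with the next section but does not change this unit's count.

11 measures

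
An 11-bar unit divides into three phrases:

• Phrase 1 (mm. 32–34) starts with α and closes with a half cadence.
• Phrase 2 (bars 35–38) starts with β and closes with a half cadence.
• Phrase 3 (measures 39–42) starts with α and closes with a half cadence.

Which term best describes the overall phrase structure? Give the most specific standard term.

phrase group

The final phrase closes with a half cadence, which is not stronger than the preceding half cadence; the 3 phrases lack an overall antecedent–consequent design and so form a phrase group.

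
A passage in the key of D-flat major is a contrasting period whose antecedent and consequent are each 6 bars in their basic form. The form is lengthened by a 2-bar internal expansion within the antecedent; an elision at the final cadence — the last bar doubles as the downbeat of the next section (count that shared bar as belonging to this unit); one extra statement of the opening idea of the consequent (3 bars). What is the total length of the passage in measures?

17 measures

Basic contrasting period: 6 + 6 = 12 bars.
12 (basic form) + 2 (internal expansion) + 3 (extra statement) = 17.
The elision shares a bar with the next section but does not change this unit's count.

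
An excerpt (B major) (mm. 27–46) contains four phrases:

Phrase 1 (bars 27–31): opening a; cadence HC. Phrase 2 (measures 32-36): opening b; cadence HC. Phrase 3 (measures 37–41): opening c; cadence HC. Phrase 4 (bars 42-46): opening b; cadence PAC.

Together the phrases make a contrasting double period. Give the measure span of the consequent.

In a double period the first pair of phrases (ending half cadence) is the large antecedent and the second pair (ending perfect authentic cadence) is the large consequent; the consequent is measures 37–46.

measures 37–46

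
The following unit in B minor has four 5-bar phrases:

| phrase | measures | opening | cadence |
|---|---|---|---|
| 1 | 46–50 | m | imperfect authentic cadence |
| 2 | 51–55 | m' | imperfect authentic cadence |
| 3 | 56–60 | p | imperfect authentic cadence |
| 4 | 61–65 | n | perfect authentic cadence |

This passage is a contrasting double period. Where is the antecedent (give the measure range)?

In a double period the four phrases pair into a large antecedent (phrases 1–2, ending imperfect authentic cadence) and a large consequent (phrases 3–4, ending perfect authentic cadence). The antecedent spans measures 46-55.

measures 46–55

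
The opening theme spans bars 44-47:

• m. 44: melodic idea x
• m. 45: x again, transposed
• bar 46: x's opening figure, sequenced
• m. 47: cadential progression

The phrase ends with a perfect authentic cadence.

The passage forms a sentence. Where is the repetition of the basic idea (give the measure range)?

measures 45–45

The presentation of a sentence is the basic idea (measure 44) plus its repetition (bar 45); the repetition of the basic idea is therefore bar 45.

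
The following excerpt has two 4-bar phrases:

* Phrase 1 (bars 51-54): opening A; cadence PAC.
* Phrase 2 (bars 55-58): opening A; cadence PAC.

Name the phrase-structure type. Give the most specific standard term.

Both phrases have the same opening (A) and the same cadence (perfect authentic cadence): the second is a restatement, not a consequent, so this is a repeated phrase rather than a period.

repeated phrase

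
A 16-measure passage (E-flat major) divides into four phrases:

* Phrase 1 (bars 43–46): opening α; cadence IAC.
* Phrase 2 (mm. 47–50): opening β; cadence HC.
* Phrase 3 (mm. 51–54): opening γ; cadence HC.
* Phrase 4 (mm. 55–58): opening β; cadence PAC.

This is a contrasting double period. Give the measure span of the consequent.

In a double period the first pair of phrases (ending half cadence) is the large antecedent and the second pair (ending perfect authentic cadence) is the large consequent; the consequent is measures 51–58.

measures 51–58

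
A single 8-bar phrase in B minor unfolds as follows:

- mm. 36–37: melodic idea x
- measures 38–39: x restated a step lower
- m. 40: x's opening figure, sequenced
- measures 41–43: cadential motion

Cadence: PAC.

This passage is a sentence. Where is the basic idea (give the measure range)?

The presentation of a sentence is the basic idea (mm. 36–37) plus its repetition (measures 38-39); the basic idea is therefore mm. 36-37.

measures 36–37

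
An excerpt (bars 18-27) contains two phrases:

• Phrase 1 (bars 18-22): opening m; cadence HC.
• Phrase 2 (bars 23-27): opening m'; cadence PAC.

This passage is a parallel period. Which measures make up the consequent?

The antecedent is the phrase ending with the weaker cadence (half cadence, phrase 1) and the consequent the one ending more conclusively (perfect authentic cadence, phrase 2); the consequent is mm. 23–27.

measures 23–27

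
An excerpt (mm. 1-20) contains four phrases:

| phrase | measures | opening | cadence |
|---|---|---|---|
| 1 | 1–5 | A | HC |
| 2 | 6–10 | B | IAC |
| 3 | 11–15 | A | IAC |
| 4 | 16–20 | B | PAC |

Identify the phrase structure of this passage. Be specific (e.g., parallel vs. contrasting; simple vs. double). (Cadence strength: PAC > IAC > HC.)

Four phrases in two halves: the first half (bars 1–10) ends with an imperfect authentic cadence, the second (mm. 11-20) with a perfect authentic cadence — a large antecedent–consequent pair, i.e. a double period.
Phrase 3 begins with the same material as phrase 1, making it parallel.

parallel double period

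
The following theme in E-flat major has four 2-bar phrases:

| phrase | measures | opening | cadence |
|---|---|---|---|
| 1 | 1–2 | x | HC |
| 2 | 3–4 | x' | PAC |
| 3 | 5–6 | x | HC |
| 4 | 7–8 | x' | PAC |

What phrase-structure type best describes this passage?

The cadence pattern HC–PAC–HC–PAC is weak–strong twice, and phrases 3–4 restate phrases 1–2: a period heard twice, not a double period (which would end weakly at phrase 2).

repeated period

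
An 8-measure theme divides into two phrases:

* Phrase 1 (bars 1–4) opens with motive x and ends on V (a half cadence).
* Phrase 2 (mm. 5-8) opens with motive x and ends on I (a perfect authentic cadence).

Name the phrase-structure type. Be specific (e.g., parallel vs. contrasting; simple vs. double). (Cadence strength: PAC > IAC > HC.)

Phrase 1 ends with a half cadence (weaker) and phrase 2 with a perfect authentic cadence (stronger): antecedent + consequent = a period.
The two phrases open with the same material (x / x), so the period is parallel.

parallel period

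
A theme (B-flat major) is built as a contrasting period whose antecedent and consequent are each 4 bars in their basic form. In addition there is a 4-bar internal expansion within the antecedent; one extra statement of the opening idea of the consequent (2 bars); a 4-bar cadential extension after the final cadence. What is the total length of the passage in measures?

18 measures

Basic contrasting period: 4 + 4 = 8 bars.
8 (basic form) + 4 (internal expansion) + 2 (extra statement) + 4 (cadential extension) = 18.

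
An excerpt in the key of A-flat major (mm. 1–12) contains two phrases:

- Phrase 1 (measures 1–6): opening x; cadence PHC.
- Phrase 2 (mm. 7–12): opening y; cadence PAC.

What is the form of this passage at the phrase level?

Phrase 1 ends with a Phrygian half cadence (weaker) and phrase 2 with a perfect authentic cadence (stronger): antecedent + consequent = a period.
The two phrases open with different material (x / y), so the period is contrasting.

contrasting period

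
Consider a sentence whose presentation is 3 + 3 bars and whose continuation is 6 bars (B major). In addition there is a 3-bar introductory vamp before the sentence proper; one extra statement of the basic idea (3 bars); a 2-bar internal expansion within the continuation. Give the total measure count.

Basic sentence: 3 + 3 + 6 = 12 bars.
12 (basic form) + 3 (introduction) + 3 (extra statement) + 2 (internal expansion) = 20.

20 measures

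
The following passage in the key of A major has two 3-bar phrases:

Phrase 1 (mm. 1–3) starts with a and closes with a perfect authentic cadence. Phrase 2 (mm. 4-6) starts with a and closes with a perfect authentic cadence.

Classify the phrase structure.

repeated phrase

Both phrases have the same opening (a) and the same cadence (perfect authentic cadence): the second is a restatement, not a consequent, so this is a repeated phrase rather than a period.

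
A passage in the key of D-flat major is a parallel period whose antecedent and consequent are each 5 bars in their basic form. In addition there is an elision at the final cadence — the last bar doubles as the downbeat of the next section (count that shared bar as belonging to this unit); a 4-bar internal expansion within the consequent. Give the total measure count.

14 measures

Basic parallel period: 5 + 5 = 10 bars.
10 (basic form) + 4 (internal expansion) = 14.
The elision shares a bar with the next section but does not change this unit's count.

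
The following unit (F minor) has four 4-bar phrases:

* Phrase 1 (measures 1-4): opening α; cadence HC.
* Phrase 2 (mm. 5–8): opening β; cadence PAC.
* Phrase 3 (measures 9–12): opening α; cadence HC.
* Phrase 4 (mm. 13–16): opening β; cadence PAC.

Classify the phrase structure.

repeated period

The cadence pattern HC–PAC–HC–PAC is weak–strong twice, and phrases 3–4 restate phrases 1–2: a period heard twice, not a double period (which would end weakly at phrase 2).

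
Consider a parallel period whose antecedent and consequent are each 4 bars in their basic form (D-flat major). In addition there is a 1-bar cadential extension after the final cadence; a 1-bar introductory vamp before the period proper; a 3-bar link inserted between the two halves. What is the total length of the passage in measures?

13 measures

Basic parallel period: 4 + 4 = 8 bars.
8 (basic form) + 1 (cadential extension) + 1 (introduction) + 3 (link) = 13.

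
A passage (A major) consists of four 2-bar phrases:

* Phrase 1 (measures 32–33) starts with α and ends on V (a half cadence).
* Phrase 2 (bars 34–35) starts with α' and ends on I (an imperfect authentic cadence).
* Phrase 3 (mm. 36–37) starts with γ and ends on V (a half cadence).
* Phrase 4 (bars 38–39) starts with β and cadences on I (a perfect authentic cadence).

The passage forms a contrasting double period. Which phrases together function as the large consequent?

phrases 3 and 4

In a double period the first pair of phrases (ending imperfect authentic cadence) is the large antecedent and the second pair (ending perfect authentic cadence) is the large consequent; the consequent is phrases 3 and 4.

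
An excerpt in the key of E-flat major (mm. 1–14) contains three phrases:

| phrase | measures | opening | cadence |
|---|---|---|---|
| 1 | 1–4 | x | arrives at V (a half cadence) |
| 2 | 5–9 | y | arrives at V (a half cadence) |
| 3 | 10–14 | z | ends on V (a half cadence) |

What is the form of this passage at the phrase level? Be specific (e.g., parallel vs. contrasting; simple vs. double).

phrase group

The final phrase closes with a half cadence, which is not stronger than the preceding half cadence; the 3 phrases lack an overall antecedent–consequent design and so form a phrase group.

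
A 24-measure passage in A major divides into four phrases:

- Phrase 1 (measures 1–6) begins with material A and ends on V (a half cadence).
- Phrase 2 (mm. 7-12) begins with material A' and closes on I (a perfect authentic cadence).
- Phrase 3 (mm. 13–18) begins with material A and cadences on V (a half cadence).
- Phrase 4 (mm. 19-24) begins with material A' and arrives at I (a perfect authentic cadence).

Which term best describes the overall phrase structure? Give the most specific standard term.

The cadence pattern HC–PAC–HC–PAC is weak–strong twice, and phrases 3–4 restate phrases 1–2: a period heard twice, not a double period (which would end weakly at phrase 2).

repeated period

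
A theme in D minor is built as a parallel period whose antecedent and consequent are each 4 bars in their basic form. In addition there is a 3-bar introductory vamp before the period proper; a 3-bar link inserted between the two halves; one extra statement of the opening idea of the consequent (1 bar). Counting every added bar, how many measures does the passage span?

Basic parallel period: 4 + 4 = 8 bars.
8 (basic form) + 3 (introduction) + 3 (link) + 1 (extra statement) = 15.

15 measures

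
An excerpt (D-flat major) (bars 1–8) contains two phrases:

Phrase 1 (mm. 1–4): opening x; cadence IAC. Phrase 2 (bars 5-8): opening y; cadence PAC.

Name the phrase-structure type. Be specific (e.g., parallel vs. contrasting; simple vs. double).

Phrase 1 ends with an imperfect authentic cadence (weaker) and phrase 2 with a perfect authentic cadence (stronger): antecedent + consequent = a period.
The two phrases open with different material (x / y), so the period is contrasting.

contrasting period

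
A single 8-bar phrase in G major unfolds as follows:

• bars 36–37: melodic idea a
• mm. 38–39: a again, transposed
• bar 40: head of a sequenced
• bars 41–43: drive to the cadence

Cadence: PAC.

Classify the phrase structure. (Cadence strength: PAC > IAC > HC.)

Basic idea (mm. 36–37) + its repetition (mm. 38-39) form the presentation; fragmentation and cadence (bars 40–43) form the continuation — the 8-bar whole is a sentence.

sentence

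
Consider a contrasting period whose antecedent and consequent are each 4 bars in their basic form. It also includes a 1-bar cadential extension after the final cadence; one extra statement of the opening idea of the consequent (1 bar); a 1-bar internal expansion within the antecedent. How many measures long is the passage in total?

Basic contrasting period: 4 + 4 = 8 bars.
8 (basic form) + 1 (cadential extension) + 1 (extra statement) + 1 (internal expansion) = 11.

11 measures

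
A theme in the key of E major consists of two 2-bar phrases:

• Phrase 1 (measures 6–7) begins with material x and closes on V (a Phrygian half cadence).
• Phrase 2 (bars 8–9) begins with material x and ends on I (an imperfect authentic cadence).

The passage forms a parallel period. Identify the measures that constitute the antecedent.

The antecedent is the phrase ending with the weaker cadence (Phrygian half cadence, phrase 1) and the consequent the one ending more conclusively (imperfect authentic cadence, phrase 2); the antecedent is mm. 6-7.

measures 6–7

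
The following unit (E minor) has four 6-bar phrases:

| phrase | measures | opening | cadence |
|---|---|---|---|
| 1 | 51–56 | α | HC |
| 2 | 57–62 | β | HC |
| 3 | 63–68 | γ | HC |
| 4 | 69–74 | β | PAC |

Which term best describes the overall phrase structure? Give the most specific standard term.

contrasting double period

Four phrases in two halves: the first half (mm. 51–62) ends with a half cadence, the second (mm. 63–74) with a perfect authentic cadence — a large antecedent–consequent pair, i.e. a double period.
Phrase 3 begins with different material from phrase 1, making it contrasting.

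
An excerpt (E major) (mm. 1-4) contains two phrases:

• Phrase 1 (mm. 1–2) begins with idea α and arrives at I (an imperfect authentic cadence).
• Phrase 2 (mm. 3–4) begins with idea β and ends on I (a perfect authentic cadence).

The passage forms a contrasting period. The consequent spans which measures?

measures 3–4

The antecedent is the phrase ending with the weaker cadence (imperfect authentic cadence, phrase 1) and the consequent the one ending more conclusively (perfect authentic cadence, phrase 2); the consequent is measures 3-4.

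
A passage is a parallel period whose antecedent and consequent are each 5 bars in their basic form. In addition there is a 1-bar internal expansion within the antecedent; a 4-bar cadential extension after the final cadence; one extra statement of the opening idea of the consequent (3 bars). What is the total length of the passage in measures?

Basic parallel period: 5 + 5 = 10 bars.
10 (basic form) + 1 (internal expansion) + 4 (cadential extension) + 3 (extra statement) = 18.

18 measures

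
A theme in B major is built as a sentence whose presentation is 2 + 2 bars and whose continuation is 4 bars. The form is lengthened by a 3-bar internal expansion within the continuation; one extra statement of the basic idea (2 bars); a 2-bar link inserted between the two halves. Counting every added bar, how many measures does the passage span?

15 measures

Basic sentence: 2 + 2 + 4 = 8 bars.
8 (basic form) + 3 (internal expansion) + 2 (extra statement) + 2 (link) = 15.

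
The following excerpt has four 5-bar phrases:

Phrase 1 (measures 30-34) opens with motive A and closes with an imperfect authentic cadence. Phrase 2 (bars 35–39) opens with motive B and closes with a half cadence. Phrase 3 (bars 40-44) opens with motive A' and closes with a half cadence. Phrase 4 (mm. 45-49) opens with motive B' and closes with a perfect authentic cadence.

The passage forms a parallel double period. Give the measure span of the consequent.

In a double period the first pair of phrases (ending half cadence) is the large antecedent and the second pair (ending perfect authentic cadence) is the large consequent; the consequent is measures 40–49.

measures 40–49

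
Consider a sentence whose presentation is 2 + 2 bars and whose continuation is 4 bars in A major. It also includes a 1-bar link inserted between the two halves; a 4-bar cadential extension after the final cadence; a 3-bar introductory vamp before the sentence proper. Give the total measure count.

16 measures

Basic sentence: 2 + 2 + 4 = 8 bars.
8 (basic form) + 1 (link) + 4 (cadential extension) + 3 (introduction) = 16.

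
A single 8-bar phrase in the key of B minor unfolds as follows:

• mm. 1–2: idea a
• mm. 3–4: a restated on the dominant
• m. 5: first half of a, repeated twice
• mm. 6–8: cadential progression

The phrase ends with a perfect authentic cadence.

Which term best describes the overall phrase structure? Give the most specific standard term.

Basic idea (mm. 1–2) + its repetition (mm. 3-4) form the presentation; fragmentation and cadence (bars 5–8) form the continuation — the 8-bar whole is a sentence.

sentence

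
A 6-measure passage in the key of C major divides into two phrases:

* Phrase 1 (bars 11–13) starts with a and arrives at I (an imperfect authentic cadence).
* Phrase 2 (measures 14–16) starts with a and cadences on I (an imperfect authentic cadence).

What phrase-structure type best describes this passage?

Both phrases have the same opening (a) and the same cadence (imperfect authentic cadence): the second is a restatement, not a consequent, so this is a repeated phrase rather than a period.

repeated phrase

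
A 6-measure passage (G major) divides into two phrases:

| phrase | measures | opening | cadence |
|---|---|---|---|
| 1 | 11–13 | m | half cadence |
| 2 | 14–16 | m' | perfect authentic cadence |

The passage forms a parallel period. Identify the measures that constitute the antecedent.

measures 11–13

The antecedent is the phrase ending with the weaker cadence (half cadence, phrase 1) and the consequent the one ending more conclusively (perfect authentic cadence, phrase 2); the antecedent is measures 11-13.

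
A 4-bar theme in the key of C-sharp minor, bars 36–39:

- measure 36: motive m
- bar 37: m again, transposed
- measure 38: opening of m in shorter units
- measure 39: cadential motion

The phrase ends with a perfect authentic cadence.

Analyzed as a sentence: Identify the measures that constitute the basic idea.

The presentation of a sentence is the basic idea (measure 36) plus its repetition (m. 37); the basic idea is therefore measure 36.

measures 36–36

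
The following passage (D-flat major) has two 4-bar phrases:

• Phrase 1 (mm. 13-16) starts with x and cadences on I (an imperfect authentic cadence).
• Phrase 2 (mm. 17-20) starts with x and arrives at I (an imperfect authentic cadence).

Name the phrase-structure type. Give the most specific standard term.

Both phrases have the same opening (x) and the same cadence (imperfect authentic cadence): the second is a restatement, not a consequent, so this is a repeated phrase rather than a period.

repeated phrase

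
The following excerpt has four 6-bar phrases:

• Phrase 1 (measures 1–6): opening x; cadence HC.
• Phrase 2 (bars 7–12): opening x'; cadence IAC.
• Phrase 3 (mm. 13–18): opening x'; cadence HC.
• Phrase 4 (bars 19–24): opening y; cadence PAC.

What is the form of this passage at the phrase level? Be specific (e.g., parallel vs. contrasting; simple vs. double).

parallel double period

Four phrases in two halves: the first half (bars 1–12) ends with an imperfect authentic cadence, the second (measures 13–24) with a perfect authentic cadence — a large antecedent–consequent pair, i.e. a double period.
Phrase 3 begins with the same material as phrase 1, making it parallel.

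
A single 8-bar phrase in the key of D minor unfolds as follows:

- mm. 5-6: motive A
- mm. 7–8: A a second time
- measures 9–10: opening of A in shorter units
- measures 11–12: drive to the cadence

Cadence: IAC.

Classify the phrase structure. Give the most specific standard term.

Basic idea (measures 5–6) + its repetition (mm. 7–8) form the presentation; fragmentation and cadence (measures 9–12) form the continuation — the 8-bar whole is a sentence.

sentence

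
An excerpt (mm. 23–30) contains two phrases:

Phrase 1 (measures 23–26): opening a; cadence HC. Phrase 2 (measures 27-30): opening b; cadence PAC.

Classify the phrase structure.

Phrase 1 ends with a half cadence (weaker) and phrase 2 with a perfect authentic cadence (stronger): antecedent + consequent = a period.
The two phrases open with different material (a / b), so the period is contrasting.

contrasting period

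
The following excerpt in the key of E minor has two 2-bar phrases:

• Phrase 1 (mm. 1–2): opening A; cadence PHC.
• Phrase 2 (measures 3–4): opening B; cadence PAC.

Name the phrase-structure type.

Phrase 1 ends with a Phrygian half cadence (weaker) and phrase 2 with a perfect authentic cadence (stronger): antecedent + consequent = a period.
The two phrases open with different material (A / B), so the period is contrasting.

contrasting period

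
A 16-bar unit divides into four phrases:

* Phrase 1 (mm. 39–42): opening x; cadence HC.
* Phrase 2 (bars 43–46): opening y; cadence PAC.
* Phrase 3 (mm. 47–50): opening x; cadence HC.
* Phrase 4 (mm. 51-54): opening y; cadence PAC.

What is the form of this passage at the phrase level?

repeated period

The cadence pattern HC–PAC–HC–PAC is weak–strong twice, and phrases 3–4 restate phrases 1–2: a period heard twice, not a double period (which would end weakly at phrase 2).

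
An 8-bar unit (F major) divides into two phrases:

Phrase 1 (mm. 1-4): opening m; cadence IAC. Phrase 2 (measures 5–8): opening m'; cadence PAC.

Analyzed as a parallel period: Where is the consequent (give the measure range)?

The antecedent is the phrase ending with the weaker cadence (imperfect authentic cadence, phrase 1) and the consequent the one ending more conclusively (perfect authentic cadence, phrase 2); the consequent is measures 5–8.

measures 5–8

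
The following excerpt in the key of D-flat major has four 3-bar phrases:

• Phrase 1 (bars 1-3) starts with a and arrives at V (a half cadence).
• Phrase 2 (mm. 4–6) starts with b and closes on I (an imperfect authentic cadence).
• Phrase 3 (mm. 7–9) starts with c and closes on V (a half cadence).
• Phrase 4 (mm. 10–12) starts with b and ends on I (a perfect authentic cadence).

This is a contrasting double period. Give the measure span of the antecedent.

measures 1–6

In a double period the first pair of phrases (ending imperfect authentic cadence) is the large antecedent and the second pair (ending perfect authentic cadence) is the large consequent; the antecedent is measures 1–6.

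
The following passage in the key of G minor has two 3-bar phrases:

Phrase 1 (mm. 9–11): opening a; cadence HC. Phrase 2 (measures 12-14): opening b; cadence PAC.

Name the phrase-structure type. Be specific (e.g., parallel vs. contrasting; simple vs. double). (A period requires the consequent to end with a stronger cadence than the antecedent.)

Phrase 1 ends with a half cadence (weaker) and phrase 2 with a perfect authentic cadence (stronger): antecedent + consequent = a period.
The two phrases open with different material (a / b), so the period is contrasting.

contrasting period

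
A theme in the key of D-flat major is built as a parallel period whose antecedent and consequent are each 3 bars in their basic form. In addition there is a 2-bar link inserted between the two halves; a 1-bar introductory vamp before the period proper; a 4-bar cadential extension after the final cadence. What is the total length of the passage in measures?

Basic parallel period: 3 + 3 = 6 bars.
6 (basic form) + 2 (link) + 1 (introduction) + 4 (cadential extension) = 13.

13 measures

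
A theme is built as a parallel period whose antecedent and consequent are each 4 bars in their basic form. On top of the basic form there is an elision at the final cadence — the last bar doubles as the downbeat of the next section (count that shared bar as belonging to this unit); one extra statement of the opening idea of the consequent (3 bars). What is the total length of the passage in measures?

11 measures

Basic parallel period: 4 + 4 = 8 bars.
8 (basic form) + 3 (extra statement) = 11.
The elision shares a bar with the next section but does not change this unit's count.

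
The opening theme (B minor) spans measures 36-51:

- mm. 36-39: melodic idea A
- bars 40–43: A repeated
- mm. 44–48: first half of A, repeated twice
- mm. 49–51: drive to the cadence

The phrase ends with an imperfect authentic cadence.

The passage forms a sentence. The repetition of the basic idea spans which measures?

measures 40–43

The presentation of a sentence is the basic idea (bars 36-39) plus its repetition (mm. 40-43); the repetition of the basic idea is therefore measures 40–43.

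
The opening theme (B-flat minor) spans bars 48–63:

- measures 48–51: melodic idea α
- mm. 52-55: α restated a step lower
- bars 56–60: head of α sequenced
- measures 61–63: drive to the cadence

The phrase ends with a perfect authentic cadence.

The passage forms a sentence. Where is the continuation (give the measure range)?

measures 56–63

After the presentation (mm. 48–55), the continuation covers the fragmentation through the cadence: bars 56-63.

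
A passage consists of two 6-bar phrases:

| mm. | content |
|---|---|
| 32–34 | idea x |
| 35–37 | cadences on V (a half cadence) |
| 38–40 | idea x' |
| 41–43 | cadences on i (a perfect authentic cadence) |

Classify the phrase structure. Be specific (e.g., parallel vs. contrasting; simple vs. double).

parallel period

Phrase 1 ends with a half cadence (weaker) and phrase 2 with a perfect authentic cadence (stronger): antecedent + consequent = a period.
The two phrases open with the same material (x / x'), so the period is parallel.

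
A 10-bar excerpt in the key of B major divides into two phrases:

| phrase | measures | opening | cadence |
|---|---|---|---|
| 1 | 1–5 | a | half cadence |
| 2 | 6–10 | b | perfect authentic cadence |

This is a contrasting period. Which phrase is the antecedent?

phrase 1

The phrase ending with the weaker cadence (half cadence) is the antecedent; the one ending more conclusively (perfect authentic cadence) is the consequent. The antecedent is phrase 1.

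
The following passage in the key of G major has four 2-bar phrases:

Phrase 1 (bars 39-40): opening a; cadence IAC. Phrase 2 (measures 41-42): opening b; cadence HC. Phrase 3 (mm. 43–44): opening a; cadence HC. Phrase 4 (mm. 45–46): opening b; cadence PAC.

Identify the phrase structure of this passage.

parallel double period

Four phrases in two halves: the first half (bars 39-42) ends with a half cadence, the second (measures 43–46) with a perfect authentic cadence — a large antecedent–consequent pair, i.e. a double period.
Phrase 3 begins with the same material as phrase 1, making it parallel.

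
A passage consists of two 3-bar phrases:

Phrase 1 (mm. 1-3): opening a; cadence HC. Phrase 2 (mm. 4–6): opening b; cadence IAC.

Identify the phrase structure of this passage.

Phrase 1 ends with a half cadence (weaker) and phrase 2 with an imperfect authentic cadence (stronger): antecedent + consequent = a period.
The two phrases open with different material (a / b), so the period is contrasting.

contrasting period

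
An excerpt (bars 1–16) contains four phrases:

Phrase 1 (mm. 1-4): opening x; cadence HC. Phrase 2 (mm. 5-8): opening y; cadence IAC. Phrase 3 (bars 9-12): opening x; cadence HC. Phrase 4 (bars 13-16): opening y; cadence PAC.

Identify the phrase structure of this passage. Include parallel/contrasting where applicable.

Four phrases in two halves: the first half (mm. 1-8) ends with an imperfect authentic cadence, the second (mm. 9–16) with a perfect authentic cadence — a large antecedent–consequent pair, i.e. a double period.
Phrase 3 begins with the same material as phrase 1, making it parallel.

parallel double period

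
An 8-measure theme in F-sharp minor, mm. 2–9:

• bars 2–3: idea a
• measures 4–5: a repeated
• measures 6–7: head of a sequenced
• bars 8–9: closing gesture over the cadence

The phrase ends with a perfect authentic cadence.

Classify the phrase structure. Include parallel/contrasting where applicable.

Basic idea (mm. 2–3) + its repetition (mm. 4-5) form the presentation; fragmentation and cadence (bars 6-9) form the continuation — the 8-bar whole is a sentence.

sentence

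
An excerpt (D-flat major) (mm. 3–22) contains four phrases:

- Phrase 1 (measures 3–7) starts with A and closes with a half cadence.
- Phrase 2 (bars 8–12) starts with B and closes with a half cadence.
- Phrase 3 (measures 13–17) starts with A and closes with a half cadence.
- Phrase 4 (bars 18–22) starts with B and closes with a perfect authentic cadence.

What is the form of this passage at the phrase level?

parallel double period

Four phrases in two halves: the first half (measures 3-12) ends with a half cadence, the second (mm. 13–22) with a perfect authentic cadence — a large antecedent–consequent pair, i.e. a double period.
Phrase 3 begins with the same material as phrase 1, making it parallel.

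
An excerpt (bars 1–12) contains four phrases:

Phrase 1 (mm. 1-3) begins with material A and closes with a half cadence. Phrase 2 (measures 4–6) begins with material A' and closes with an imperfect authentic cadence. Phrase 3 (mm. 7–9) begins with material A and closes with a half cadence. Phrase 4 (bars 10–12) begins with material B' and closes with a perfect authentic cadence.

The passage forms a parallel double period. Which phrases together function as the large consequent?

In a double period the first pair of phrases (ending imperfect authentic cadence) is the large antecedent and the second pair (ending perfect authentic cadence) is the large consequent; the consequent is phrases 3 and 4.

phrases 3 and 4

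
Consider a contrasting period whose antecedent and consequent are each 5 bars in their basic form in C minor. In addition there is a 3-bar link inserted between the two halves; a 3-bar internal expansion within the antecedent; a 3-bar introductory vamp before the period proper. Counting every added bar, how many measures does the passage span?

19 measures

Basic contrasting period: 5 + 5 = 10 bars.
10 (basic form) + 3 (link) + 3 (internal expansion) + 3 (introduction) = 19.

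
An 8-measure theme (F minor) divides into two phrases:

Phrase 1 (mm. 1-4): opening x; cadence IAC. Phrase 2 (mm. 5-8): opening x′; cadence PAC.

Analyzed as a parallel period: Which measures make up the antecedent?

The antecedent is the phrase ending with the weaker cadence (imperfect authentic cadence, phrase 1) and the consequent the one ending more conclusively (perfect authentic cadence, phrase 2); the antecedent is mm. 1-4.

measures 1–4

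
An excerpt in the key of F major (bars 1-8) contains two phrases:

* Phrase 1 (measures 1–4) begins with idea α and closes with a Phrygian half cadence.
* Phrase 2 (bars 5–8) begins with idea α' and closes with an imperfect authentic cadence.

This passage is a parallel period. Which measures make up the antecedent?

The antecedent is the phrase ending with the weaker cadence (Phrygian half cadence, phrase 1) and the consequent the one ending more conclusively (imperfect authentic cadence, phrase 2); the antecedent is measures 1–4.

measures 1–4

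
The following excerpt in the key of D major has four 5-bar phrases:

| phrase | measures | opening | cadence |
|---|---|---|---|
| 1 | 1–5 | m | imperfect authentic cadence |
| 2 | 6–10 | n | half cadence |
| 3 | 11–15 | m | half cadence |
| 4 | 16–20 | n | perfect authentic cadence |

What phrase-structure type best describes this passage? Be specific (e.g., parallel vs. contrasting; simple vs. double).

parallel double period

Four phrases in two halves: the first half (mm. 1-10) ends with a half cadence, the second (mm. 11-20) with a perfect authentic cadence — a large antecedent–consequent pair, i.e. a double period.
Phrase 3 begins with the same material as phrase 1, making it parallel.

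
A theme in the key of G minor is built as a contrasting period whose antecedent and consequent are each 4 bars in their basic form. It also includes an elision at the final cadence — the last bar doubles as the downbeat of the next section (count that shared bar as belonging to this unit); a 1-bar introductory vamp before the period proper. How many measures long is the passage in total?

Basic contrasting period: 4 + 4 = 8 bars.
8 (basic form) + 1 (introduction) = 9.
The elision shares a bar with the next section but does not change this unit's count.

9 measures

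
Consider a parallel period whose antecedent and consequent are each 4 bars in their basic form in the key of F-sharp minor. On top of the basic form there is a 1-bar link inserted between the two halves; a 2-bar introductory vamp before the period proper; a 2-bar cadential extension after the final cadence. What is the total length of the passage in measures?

13 measures

Basic parallel period: 4 + 4 = 8 bars.
8 (basic form) + 1 (link) + 2 (introduction) + 2 (cadential extension) = 13.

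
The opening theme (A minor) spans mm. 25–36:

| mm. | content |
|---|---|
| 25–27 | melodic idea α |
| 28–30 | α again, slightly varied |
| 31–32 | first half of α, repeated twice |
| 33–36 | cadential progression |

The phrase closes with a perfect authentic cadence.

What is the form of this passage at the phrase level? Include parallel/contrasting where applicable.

Basic idea (mm. 25–27) + its repetition (mm. 28–30) form the presentation; fragmentation and cadence (measures 31–36) form the continuation — the 12-bar whole is a sentence.

sentence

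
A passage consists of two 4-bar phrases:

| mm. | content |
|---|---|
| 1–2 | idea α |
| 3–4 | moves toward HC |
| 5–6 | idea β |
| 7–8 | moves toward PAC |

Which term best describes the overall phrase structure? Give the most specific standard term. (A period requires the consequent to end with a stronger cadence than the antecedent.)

Phrase 1 ends with a half cadence (weaker) and phrase 2 with a perfect authentic cadence (stronger): antecedent + consequent = a period.
The two phrases open with different material (α / β), so the period is contrasting.

contrasting period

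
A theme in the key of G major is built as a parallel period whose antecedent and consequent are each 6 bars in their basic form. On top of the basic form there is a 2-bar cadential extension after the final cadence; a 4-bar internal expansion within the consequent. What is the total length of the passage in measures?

18 measures

Basic parallel period: 6 + 6 = 12 bars.
12 (basic form) + 2 (cadential extension) + 4 (internal expansion) = 18.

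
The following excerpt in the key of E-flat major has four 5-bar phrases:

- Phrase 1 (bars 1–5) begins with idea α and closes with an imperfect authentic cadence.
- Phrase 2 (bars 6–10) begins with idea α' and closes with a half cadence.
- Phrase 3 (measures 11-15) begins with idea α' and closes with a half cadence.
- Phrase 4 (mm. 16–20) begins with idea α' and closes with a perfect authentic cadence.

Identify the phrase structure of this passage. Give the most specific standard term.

parallel double period

Four phrases in two halves: the first half (mm. 1–10) ends with a half cadence, the second (mm. 11–20) with a perfect authentic cadence — a large antecedent–consequent pair, i.e. a double period.
Phrase 3 begins with the same material as phrase 1, making it parallel.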